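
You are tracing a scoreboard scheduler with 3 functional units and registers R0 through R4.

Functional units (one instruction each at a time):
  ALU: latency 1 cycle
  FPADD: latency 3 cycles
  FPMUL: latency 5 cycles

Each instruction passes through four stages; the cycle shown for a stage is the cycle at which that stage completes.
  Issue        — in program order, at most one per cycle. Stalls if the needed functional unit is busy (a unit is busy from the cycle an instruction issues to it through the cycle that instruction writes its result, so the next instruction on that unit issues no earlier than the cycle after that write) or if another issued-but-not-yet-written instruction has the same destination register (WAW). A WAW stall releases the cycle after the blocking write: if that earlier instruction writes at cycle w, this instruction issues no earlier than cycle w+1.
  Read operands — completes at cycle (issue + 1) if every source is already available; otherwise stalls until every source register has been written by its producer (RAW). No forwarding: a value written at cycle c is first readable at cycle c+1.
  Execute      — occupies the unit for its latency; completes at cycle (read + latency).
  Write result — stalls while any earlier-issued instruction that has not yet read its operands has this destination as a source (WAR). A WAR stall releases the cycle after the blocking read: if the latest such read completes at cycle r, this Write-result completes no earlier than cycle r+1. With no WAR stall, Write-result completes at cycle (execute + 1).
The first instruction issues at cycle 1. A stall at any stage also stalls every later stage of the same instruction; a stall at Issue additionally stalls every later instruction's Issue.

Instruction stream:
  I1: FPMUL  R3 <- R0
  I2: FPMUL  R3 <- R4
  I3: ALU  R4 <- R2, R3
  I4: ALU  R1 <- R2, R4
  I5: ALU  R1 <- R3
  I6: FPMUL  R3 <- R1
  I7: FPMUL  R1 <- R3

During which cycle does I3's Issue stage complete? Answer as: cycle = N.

I1: IS=1 RO=2 EX=7 WR=8
I2: IS=9 RO=10 EX=15 WR=16  [struct: FPMUL busy until I1 writes@8]
I3: IS=10 RO=17 EX=18 WR=19  [RAW R3: wait I2 write@16]
I4: IS=20 RO=21 EX=22 WR=23  [struct: ALU busy until I3 writes@19]
I5: IS=24 RO=25 EX=26 WR=27  [struct: ALU busy until I4 writes@23]
I6: IS=25 RO=28 EX=33 WR=34  [RAW R1: wait I5 write@27]
I7: IS=35 RO=36 EX=41 WR=42  [struct: FPMUL busy until I6 writes@34]

cycle = 10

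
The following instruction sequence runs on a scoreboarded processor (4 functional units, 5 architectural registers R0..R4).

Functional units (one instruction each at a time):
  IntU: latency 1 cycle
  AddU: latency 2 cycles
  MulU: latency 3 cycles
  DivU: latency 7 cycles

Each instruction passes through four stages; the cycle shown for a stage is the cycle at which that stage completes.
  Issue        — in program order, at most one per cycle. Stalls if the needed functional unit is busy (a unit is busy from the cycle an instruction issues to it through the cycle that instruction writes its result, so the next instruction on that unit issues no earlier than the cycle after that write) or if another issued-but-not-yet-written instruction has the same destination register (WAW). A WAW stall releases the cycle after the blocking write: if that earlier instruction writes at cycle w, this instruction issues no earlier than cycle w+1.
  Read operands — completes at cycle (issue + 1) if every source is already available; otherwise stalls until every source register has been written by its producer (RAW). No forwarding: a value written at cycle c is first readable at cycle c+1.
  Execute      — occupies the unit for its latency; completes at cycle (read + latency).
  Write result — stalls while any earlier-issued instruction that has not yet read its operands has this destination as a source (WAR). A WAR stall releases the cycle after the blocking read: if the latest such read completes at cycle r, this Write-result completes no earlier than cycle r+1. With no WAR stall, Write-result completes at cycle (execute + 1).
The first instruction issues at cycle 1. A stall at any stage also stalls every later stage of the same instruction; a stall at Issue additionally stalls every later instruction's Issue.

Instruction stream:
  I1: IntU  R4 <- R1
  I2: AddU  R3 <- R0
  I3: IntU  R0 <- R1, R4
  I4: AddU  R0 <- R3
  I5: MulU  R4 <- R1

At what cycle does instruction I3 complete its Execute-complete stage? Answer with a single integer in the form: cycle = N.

cycle = 7

cycle 1: I1 dispatched to IntU
cycle 2: I1 operands ready; I2 dispatched to AddU
cycle 3: I1 complete; I2 operands ready
cycle 4: R4←I1
cycle 5: I2 complete; I3 dispatched to IntU
cycle 6: R3←I2; I3 operands ready
cycle 7: I3 complete
cycle 8: R0←I3
cycle 9: I4 dispatched to AddU
cycle 10: I4 operands ready; I5 dispatched to MulU
cycle 11: I5 operands ready
cycle 12: I4 complete
cycle 13: R0←I4
cycle 14: I5 complete
cycle 15: R4←I5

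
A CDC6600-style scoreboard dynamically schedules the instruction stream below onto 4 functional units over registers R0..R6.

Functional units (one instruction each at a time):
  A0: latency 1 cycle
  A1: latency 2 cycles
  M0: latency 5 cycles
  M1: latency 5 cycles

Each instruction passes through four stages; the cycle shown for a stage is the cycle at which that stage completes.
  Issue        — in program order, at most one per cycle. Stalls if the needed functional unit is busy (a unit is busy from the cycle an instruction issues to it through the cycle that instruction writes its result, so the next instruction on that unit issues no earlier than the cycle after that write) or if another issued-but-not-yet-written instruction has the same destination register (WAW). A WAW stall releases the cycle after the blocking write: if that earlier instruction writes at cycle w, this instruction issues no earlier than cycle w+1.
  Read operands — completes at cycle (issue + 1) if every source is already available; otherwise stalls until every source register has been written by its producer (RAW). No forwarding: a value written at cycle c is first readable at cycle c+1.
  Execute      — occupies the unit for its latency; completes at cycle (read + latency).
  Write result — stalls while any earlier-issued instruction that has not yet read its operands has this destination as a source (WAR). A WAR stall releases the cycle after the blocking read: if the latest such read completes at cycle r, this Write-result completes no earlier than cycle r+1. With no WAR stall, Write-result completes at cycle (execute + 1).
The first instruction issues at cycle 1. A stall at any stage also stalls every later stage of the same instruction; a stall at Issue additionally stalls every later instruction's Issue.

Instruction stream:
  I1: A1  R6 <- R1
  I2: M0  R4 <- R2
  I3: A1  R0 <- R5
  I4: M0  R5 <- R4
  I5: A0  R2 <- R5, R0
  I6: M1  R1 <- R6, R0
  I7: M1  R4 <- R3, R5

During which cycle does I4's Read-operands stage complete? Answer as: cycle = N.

I1 -> (1, 2, 4, 5)
I2 -> (2, 3, 8, 9)
I3 -> (6, 7, 9, 10)  // struct: A1 busy until I1 writes@5
I4 -> (10, 11, 16, 17)  // struct: M0 busy until I2 writes@9
I5 -> (11, 18, 19, 20)  // RAW R5: wait I4 write@17
I6 -> (12, 13, 18, 19)
I7 -> (20, 21, 26, 27)  // struct: M1 busy until I6 writes@19

cycle = 11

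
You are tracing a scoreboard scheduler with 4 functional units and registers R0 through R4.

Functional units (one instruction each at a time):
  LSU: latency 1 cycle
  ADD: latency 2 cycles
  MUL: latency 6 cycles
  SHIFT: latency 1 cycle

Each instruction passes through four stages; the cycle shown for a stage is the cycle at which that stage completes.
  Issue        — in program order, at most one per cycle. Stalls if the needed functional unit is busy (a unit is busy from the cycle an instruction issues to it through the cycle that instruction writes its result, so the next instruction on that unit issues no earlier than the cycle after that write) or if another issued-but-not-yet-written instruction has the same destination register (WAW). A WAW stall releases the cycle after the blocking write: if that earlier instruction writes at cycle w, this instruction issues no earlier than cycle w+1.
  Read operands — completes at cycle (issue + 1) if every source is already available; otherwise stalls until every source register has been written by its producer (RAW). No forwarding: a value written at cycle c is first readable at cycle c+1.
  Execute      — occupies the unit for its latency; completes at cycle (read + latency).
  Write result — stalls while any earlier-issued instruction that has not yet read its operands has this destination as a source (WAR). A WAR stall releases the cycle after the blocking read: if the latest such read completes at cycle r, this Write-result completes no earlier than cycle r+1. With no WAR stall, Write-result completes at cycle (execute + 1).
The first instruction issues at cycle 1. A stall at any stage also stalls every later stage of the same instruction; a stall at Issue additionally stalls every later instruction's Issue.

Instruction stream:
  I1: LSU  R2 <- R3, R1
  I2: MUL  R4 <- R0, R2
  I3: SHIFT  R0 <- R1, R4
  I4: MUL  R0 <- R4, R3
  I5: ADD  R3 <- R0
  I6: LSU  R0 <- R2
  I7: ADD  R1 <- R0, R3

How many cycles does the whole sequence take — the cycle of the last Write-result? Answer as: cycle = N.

cycle = 33

I1  is:1  ro:2  ex:3  wr:4
I2  is:2  ro:5  ex:11  wr:12  — RAW R2: wait I1 write@4
I3  is:3  ro:13  ex:14  wr:15  — RAW R4: wait I2 write@12
I4  is:16  ro:17  ex:23  wr:24  — WAW R0: wait I3 write@15
I5  is:17  ro:25  ex:27  wr:28  — RAW R0: wait I4 write@24
I6  is:25  ro:26  ex:27  wr:28  — WAW R0: wait I4 write@24
I7  is:29  ro:30  ex:32  wr:33  — struct: ADD busy until I5 writes@28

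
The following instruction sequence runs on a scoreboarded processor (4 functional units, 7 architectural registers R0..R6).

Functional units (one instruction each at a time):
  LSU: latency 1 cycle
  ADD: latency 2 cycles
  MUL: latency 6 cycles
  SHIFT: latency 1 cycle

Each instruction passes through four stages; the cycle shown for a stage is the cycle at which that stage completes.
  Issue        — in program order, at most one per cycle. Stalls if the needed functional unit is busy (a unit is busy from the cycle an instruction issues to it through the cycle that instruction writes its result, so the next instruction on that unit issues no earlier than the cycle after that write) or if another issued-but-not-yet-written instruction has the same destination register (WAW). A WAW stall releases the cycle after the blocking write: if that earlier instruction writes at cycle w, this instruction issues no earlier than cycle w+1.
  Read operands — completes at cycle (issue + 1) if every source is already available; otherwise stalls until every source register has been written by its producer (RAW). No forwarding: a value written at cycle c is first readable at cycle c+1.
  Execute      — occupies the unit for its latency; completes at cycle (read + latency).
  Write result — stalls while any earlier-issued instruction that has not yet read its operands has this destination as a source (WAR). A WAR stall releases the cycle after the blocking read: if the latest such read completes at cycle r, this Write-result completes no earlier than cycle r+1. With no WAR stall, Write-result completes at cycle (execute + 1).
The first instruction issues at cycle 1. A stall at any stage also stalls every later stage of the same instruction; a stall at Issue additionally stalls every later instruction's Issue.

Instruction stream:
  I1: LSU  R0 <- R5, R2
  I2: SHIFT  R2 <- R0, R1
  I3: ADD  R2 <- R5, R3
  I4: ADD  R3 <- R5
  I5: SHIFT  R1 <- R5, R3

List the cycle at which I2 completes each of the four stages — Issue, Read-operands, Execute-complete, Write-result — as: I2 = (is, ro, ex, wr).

c1: I1→LSU
c2: I1 RO · I2→SHIFT
c3: I1 EX
c4: I1 WR R0
c5: I2 RO
c6: I2 EX
c7: I2 WR R2
c8: I3→ADD
c9: I3 RO
c11: I3 EX
c12: I3 WR R2
c13: I4→ADD
c14: I4 RO · I5→SHIFT
c16: I4 EX
c17: I4 WR R3
c18: I5 RO
c19: I5 EX
c20: I5 WR R1

I2 = (2, 5, 6, 7)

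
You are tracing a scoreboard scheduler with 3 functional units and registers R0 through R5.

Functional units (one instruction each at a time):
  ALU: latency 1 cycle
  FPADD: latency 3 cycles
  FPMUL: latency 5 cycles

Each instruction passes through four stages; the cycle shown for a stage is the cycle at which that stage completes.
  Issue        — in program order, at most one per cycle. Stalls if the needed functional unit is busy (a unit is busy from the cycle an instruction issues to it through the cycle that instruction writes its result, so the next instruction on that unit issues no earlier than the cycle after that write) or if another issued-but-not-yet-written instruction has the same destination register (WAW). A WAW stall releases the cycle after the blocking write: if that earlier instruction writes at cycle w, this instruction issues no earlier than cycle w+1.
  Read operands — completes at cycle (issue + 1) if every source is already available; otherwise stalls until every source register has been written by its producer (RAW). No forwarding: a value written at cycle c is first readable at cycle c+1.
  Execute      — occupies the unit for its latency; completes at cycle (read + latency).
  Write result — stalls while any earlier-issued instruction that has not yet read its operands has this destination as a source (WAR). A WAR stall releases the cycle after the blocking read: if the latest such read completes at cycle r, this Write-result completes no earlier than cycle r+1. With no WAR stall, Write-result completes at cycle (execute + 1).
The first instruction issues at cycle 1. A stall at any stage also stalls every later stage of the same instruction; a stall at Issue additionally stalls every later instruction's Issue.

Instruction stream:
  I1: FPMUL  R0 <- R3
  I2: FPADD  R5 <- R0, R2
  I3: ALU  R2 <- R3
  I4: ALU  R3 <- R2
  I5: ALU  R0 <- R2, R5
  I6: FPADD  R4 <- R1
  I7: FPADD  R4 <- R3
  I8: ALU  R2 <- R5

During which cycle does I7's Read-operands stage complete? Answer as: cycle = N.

c1: I1 dispatched to FPMUL
c2: I1 operands ready | I2 dispatched to FPADD
c3: I3 dispatched to ALU
c4: I3 operands ready
c5: I3 complete
c7: I1 complete
c8: R0←I1
c9: I2 operands ready
c10: R2←I3
c11: I4 dispatched to ALU
c12: I2 complete | I4 operands ready
c13: R5←I2 | I4 complete
c14: R3←I4
c15: I5 dispatched to ALU
c16: I5 operands ready | I6 dispatched to FPADD
c17: I5 complete | I6 operands ready
c18: R0←I5
c20: I6 complete
c21: R4←I6
c22: I7 dispatched to FPADD
c23: I7 operands ready | I8 dispatched to ALU
c24: I8 operands ready
c25: I8 complete
c26: I7 complete | R2←I8
c27: R4←I7

cycle = 23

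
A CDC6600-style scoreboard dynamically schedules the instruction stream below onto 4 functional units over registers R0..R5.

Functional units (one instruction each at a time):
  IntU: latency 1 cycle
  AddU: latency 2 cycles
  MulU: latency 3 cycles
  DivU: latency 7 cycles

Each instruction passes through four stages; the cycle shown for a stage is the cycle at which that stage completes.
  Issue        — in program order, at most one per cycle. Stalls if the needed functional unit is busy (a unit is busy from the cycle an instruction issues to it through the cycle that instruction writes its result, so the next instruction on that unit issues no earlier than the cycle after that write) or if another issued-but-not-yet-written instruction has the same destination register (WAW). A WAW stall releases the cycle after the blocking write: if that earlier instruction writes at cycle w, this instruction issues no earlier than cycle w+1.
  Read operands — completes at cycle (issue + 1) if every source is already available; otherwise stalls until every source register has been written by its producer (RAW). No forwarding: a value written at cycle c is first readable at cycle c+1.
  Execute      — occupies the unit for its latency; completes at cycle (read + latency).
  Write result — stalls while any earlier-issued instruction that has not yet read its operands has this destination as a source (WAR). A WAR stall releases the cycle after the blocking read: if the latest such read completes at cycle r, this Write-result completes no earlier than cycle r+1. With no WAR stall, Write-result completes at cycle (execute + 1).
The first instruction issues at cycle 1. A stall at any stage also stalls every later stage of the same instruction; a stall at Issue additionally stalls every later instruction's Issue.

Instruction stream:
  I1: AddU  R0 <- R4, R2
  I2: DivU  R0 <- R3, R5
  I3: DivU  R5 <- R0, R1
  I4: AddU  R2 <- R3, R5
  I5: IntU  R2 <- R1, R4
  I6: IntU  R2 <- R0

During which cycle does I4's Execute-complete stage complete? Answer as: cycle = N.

t=1  I1 issues→AddU
t=2  I1 reads
t=4  I1 exec-done
t=5  I1 writes R0
t=6  I2 issues→DivU
t=7  I2 reads
t=14  I2 exec-done
t=15  I2 writes R0
t=16  I3 issues→DivU
t=17  I3 reads · I4 issues→AddU
t=24  I3 exec-done
t=25  I3 writes R5
t=26  I4 reads
t=28  I4 exec-done
t=29  I4 writes R2
t=30  I5 issues→IntU
t=31  I5 reads
t=32  I5 exec-done
t=33  I5 writes R2
t=34  I6 issues→IntU
t=35  I6 reads
t=36  I6 exec-done
t=37  I6 writes R2

cycle = 28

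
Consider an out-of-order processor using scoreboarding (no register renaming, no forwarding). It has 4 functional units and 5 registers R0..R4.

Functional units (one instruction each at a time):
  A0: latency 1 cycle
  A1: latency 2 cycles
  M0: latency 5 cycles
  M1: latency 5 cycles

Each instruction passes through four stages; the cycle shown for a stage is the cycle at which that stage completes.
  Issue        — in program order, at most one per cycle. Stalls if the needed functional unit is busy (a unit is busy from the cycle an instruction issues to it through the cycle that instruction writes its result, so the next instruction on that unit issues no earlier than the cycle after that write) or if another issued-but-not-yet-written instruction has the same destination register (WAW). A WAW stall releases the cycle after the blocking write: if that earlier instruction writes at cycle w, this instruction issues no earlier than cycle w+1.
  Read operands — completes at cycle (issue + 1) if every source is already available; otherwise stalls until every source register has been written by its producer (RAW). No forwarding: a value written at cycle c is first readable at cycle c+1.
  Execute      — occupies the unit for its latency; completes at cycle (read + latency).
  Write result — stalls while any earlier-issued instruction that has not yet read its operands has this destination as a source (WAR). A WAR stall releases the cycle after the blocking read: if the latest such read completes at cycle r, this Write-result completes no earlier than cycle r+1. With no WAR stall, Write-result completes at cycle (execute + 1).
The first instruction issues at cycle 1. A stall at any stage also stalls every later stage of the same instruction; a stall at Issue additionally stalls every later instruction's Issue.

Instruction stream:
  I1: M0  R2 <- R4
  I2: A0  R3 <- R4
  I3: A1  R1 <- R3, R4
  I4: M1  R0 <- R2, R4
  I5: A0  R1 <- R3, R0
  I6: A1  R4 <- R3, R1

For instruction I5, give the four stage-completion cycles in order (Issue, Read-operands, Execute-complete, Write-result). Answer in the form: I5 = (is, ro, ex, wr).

I5 = (10, 16, 17, 18)

[1] I1 dispatched to M0
[2] I1 operands ready; I2 dispatched to A0
[3] I2 operands ready; I3 dispatched to A1
[4] I2 complete; I4 dispatched to M1
[5] R3←I2
[6] I3 operands ready
[7] I1 complete
[8] R2←I1; I3 complete
[9] R1←I3; I4 operands ready
[10] I5 dispatched to A0
[11] I6 dispatched to A1
[14] I4 complete
[15] R0←I4
[16] I5 operands ready
[17] I5 complete
[18] R1←I5
[19] I6 operands ready
[21] I6 complete
[22] R4←I6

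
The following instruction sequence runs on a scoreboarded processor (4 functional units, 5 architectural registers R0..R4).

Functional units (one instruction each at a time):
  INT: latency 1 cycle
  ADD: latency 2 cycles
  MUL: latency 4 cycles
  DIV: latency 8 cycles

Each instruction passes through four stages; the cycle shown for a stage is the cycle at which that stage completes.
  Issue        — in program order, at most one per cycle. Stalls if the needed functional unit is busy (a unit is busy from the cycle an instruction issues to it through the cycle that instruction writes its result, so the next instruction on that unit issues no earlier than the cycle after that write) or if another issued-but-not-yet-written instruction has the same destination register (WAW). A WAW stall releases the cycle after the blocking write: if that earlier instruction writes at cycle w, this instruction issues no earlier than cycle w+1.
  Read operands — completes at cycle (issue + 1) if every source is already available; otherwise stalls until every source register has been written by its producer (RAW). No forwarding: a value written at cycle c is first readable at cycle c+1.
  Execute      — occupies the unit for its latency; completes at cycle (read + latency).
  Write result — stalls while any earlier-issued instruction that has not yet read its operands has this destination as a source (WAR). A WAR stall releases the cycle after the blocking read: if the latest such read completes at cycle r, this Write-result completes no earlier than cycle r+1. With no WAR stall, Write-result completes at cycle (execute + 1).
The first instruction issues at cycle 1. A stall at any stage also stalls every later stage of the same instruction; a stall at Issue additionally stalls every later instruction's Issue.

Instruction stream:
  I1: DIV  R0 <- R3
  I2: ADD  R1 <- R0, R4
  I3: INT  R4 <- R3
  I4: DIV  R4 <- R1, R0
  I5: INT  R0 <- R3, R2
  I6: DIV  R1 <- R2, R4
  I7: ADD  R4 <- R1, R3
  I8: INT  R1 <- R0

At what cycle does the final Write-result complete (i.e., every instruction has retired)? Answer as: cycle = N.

cycle = 40

  I1 | 1 | 2 | 10 | 11
  I2 | 2 | 12 | 14 | 15   RAW R0: wait I1 write@11
  I3 | 3 | 4 | 5 | 13   WAR R4: wait I2 read@12
  I4 | 14 | 16 | 24 | 25   WAW R4: wait I3 write@13 · RAW R1: wait I2 write@15
  I5 | 15 | 16 | 17 | 18
  I6 | 26 | 27 | 35 | 36   struct: DIV busy until I4 writes@25
  I7 | 27 | 37 | 39 | 40   RAW R1: wait I6 write@36
  I8 | 37 | 38 | 39 | 40   WAW R1: wait I6 write@36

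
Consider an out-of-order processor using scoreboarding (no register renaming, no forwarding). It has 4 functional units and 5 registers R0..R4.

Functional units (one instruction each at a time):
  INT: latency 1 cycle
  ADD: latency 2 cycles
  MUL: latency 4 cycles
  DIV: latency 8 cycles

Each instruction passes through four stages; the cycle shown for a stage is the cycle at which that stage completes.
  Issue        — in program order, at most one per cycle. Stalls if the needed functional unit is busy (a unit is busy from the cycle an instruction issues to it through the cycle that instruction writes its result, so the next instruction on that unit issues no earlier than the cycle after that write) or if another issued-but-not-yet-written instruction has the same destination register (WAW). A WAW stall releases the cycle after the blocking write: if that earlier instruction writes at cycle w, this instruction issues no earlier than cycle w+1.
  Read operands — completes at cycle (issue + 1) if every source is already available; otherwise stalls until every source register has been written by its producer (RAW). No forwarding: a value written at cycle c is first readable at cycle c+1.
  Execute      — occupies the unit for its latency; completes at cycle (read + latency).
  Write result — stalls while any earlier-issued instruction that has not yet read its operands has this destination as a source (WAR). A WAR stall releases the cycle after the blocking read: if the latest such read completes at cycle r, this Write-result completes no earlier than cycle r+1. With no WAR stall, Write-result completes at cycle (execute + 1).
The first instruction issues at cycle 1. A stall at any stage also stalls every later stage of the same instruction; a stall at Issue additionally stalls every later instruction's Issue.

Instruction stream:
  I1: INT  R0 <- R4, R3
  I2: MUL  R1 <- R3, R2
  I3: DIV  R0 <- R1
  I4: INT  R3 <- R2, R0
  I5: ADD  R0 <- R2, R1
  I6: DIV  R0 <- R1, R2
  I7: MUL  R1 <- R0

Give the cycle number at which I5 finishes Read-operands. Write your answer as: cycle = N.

t=1  I1 issues→INT
t=2  I1 reads | I2 issues→MUL
t=3  I1 exec-done | I2 reads
t=4  I1 writes R0
t=5  I3 issues→DIV
t=6  I4 issues→INT
t=7  I2 exec-done
t=8  I2 writes R1
t=9  I3 reads
t=17  I3 exec-done
t=18  I3 writes R0
t=19  I4 reads | I5 issues→ADD
t=20  I4 exec-done | I5 reads
t=21  I4 writes R3
t=22  I5 exec-done
t=23  I5 writes R0
t=24  I6 issues→DIV
t=25  I6 reads | I7 issues→MUL
t=33  I6 exec-done
t=34  I6 writes R0
t=35  I7 reads
t=39  I7 exec-done
t=40  I7 writes R1

cycle = 20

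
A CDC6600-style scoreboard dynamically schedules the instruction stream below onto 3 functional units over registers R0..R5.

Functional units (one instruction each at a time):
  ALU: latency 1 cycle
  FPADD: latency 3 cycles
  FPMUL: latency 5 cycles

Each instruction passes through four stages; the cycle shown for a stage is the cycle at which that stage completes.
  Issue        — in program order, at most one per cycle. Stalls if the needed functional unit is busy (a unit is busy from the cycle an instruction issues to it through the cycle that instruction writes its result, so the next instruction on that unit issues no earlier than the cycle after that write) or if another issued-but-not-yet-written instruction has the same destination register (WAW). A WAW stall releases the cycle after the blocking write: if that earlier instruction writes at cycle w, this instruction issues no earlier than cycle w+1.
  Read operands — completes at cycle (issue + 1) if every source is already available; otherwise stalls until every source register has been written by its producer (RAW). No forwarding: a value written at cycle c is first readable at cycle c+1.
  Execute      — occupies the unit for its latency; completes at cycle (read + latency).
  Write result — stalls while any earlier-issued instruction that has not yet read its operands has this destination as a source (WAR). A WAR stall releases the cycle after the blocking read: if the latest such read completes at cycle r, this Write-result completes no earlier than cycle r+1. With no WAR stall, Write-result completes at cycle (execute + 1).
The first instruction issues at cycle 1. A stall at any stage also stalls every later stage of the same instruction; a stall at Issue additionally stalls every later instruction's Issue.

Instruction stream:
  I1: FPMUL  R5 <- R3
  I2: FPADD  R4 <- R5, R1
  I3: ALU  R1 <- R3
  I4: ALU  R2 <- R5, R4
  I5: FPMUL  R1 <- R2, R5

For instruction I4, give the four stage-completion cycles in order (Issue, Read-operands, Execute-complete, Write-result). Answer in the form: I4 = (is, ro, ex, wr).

I4 = (11, 14, 15, 16)

[1] I1 issues→FPMUL
[2] I1 reads · I2 issues→FPADD
[3] I3 issues→ALU
[4] I3 reads
[5] I3 exec-done
[7] I1 exec-done
[8] I1 writes R5
[9] I2 reads
[10] I3 writes R1
[11] I4 issues→ALU
[12] I2 exec-done · I5 issues→FPMUL
[13] I2 writes R4
[14] I4 reads
[15] I4 exec-done
[16] I4 writes R2
[17] I5 reads
[22] I5 exec-done
[23] I5 writes R1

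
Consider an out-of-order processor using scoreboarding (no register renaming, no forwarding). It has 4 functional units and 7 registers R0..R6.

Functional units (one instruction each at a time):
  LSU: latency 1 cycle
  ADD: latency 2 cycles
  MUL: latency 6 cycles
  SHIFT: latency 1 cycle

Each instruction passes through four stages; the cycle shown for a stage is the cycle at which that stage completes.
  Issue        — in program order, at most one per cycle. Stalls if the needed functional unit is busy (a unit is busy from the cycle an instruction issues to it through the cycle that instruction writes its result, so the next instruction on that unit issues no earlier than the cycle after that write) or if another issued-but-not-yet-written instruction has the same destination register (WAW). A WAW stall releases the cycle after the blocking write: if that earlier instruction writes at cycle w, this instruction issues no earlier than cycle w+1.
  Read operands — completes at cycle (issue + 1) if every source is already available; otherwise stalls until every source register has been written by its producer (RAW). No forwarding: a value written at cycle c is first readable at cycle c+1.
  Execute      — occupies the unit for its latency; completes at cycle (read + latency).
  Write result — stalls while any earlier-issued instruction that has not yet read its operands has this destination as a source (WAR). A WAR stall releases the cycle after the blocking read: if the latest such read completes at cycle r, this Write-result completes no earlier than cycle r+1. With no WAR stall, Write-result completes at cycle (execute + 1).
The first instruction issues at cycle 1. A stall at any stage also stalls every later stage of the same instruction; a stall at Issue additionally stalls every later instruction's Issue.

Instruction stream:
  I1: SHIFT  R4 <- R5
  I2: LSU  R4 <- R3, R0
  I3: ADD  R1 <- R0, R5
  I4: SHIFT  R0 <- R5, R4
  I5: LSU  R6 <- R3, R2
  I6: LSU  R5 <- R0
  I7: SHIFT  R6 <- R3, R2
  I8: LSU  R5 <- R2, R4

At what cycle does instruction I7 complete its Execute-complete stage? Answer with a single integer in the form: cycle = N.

cycle = 16

I1 -> (1, 2, 3, 4)
I2 -> (5, 6, 7, 8)  // WAW R4: wait I1 write@4
I3 -> (6, 7, 9, 10)
I4 -> (7, 9, 10, 11)  // RAW R4: wait I2 write@8
I5 -> (9, 10, 11, 12)  // struct: LSU busy until I2 writes@8
I6 -> (13, 14, 15, 16)  // struct: LSU busy until I5 writes@12
I7 -> (14, 15, 16, 17)
I8 -> (17, 18, 19, 20)  // struct: LSU busy until I6 writes@16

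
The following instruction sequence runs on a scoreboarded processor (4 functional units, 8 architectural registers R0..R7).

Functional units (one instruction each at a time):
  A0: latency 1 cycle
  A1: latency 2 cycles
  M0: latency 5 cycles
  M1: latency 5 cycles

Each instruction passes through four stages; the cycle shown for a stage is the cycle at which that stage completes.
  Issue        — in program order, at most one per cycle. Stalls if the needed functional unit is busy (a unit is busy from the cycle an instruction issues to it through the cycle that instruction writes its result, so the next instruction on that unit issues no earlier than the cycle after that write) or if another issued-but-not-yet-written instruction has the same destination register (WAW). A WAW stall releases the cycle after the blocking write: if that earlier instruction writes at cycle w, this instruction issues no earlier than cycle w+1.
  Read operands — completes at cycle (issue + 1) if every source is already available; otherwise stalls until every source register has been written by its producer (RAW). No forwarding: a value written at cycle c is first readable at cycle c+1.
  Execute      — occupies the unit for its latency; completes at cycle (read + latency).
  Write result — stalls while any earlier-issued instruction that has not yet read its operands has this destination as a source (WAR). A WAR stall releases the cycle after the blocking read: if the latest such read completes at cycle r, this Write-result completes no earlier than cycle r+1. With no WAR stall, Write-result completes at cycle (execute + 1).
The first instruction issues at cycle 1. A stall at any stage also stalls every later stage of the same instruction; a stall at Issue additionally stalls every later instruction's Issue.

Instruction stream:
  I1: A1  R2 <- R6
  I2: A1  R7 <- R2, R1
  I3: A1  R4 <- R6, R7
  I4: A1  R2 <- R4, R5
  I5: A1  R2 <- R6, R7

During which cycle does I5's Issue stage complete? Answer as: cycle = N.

[1] I1→A1
[2] I1 RO
[4] I1 EX
[5] I1 WR R2
[6] I2→A1
[7] I2 RO
[9] I2 EX
[10] I2 WR R7
[11] I3→A1
[12] I3 RO
[14] I3 EX
[15] I3 WR R4
[16] I4→A1
[17] I4 RO
[19] I4 EX
[20] I4 WR R2
[21] I5→A1
[22] I5 RO
[24] I5 EX
[25] I5 WR R2

cycle = 21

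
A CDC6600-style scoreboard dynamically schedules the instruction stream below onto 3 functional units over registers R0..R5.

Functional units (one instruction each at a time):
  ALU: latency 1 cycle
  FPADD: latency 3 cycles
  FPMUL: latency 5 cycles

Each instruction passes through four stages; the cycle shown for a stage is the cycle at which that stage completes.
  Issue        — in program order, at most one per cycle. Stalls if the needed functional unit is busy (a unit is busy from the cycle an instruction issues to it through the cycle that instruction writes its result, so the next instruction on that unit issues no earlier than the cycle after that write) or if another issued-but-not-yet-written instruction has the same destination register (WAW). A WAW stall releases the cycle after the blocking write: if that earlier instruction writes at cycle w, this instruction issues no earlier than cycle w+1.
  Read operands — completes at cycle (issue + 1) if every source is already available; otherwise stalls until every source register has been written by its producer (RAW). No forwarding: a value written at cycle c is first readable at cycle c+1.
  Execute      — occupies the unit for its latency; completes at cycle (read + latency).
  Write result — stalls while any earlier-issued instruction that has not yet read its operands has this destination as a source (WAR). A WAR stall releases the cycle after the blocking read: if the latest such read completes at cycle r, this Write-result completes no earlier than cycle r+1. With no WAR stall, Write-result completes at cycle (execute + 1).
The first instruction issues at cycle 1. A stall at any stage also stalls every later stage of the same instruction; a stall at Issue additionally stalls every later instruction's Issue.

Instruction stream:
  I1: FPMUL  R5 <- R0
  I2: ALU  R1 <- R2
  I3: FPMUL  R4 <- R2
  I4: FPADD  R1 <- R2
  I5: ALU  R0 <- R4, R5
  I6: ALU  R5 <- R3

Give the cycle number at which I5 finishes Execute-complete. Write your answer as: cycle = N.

cycle = 18

[1] I1 dispatched to FPMUL
[2] I1 operands ready | I2 dispatched to ALU
[3] I2 operands ready
[4] I2 complete
[5] R1←I2
[7] I1 complete
[8] R5←I1
[9] I3 dispatched to FPMUL
[10] I3 operands ready | I4 dispatched to FPADD
[11] I4 operands ready | I5 dispatched to ALU
[14] I4 complete
[15] I3 complete | R1←I4
[16] R4←I3
[17] I5 operands ready
[18] I5 complete
[19] R0←I5
[20] I6 dispatched to ALU
[21] I6 operands ready
[22] I6 complete
[23] R5←I6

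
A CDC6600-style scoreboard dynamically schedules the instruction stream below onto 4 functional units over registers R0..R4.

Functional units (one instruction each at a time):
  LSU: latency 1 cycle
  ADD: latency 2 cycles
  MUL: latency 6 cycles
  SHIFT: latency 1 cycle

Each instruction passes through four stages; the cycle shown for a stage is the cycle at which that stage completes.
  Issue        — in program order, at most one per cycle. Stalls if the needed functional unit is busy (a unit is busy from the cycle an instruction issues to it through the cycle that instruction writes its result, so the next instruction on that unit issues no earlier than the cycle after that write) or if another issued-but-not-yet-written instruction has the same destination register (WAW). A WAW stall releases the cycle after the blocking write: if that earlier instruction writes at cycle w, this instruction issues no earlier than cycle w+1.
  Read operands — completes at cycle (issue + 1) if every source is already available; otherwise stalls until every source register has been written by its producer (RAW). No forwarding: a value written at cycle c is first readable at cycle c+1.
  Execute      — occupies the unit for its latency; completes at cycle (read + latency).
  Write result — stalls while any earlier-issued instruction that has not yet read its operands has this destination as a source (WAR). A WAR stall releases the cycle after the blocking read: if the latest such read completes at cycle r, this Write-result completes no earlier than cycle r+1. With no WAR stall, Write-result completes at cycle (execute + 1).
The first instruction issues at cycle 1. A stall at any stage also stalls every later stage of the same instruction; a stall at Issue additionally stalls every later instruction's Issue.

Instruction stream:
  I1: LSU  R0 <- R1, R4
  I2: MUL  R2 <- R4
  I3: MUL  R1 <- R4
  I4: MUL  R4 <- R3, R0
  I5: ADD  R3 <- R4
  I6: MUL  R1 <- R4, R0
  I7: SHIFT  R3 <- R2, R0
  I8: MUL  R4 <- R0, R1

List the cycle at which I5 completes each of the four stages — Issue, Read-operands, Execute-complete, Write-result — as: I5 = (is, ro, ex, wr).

t=1  I1 dispatched to LSU
t=2  I1 operands ready, I2 dispatched to MUL
t=3  I1 complete, I2 operands ready
t=4  R0←I1
t=9  I2 complete
t=10  R2←I2
t=11  I3 dispatched to MUL
t=12  I3 operands ready
t=18  I3 complete
t=19  R1←I3
t=20  I4 dispatched to MUL
t=21  I4 operands ready, I5 dispatched to ADD
t=27  I4 complete
t=28  R4←I4
t=29  I5 operands ready, I6 dispatched to MUL
t=30  I6 operands ready
t=31  I5 complete
t=32  R3←I5
t=33  I7 dispatched to SHIFT
t=34  I7 operands ready
t=35  I7 complete
t=36  I6 complete, R3←I7
t=37  R1←I6
t=38  I8 dispatched to MUL
t=39  I8 operands ready
t=45  I8 complete
t=46  R4←I8

I5 = (21, 29, 31, 32)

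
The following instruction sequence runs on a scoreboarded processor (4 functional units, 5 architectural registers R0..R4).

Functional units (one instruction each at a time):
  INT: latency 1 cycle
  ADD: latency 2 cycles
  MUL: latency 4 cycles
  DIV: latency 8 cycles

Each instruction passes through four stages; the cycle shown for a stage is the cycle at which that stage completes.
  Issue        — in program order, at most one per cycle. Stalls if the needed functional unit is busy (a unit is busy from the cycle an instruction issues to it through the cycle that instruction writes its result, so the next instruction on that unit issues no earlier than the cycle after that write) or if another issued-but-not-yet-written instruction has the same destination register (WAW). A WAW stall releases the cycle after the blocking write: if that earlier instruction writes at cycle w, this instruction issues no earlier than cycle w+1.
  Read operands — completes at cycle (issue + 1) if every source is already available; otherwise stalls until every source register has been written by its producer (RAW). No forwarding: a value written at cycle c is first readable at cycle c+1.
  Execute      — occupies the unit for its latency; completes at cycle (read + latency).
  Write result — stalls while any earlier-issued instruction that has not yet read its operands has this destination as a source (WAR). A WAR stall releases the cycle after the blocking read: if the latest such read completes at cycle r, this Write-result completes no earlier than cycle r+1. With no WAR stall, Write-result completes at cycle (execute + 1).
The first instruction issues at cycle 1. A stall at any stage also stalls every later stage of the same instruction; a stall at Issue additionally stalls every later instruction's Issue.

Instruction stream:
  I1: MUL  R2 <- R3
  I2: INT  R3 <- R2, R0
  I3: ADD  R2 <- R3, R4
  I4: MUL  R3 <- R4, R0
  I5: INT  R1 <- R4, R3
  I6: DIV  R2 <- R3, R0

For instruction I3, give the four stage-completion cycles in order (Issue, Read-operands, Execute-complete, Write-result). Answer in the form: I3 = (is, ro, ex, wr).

I3 = (8, 11, 13, 14)

[I1] 1/2/6/7
[I2] 2/8/9/10  (RAW R2: wait I1 write@7)
[I3] 8/11/13/14  (WAW R2: wait I1 write@7; RAW R3: wait I2 write@10)
[I4] 11/12/16/17  (WAW R3: wait I2 write@10)
[I5] 12/18/19/20  (RAW R3: wait I4 write@17)
[I6] 15/18/26/27  (WAW R2: wait I3 write@14; RAW R3: wait I4 write@17)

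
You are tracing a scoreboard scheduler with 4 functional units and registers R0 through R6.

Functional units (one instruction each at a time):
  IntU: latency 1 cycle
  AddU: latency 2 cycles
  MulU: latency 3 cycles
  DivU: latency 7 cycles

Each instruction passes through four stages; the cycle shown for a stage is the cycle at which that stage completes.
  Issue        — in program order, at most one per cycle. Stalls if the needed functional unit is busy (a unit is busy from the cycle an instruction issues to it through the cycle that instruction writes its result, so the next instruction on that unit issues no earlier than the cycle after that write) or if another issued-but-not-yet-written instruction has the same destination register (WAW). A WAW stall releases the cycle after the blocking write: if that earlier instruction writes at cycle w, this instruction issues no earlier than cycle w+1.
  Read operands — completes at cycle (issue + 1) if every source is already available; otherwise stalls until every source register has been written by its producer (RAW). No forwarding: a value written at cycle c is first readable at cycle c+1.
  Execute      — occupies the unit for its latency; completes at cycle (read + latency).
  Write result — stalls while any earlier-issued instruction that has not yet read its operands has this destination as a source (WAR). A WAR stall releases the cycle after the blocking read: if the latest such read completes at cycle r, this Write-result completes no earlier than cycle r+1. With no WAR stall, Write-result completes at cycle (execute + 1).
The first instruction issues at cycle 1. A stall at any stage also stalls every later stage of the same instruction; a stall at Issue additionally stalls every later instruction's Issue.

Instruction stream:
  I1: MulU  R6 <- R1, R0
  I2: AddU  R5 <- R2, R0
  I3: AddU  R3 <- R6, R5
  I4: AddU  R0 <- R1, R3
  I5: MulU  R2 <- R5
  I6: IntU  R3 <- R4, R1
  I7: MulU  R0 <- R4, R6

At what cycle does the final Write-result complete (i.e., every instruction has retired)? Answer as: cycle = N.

[1] issue I1 (MulU)
[2] I1 read-ops | issue I2 (AddU)
[3] I2 read-ops
[5] I1 finished on MulU | I2 finished on AddU
[6] I1→R6 | I2→R5
[7] issue I3 (AddU)
[8] I3 read-ops
[10] I3 finished on AddU
[11] I3→R3
[12] issue I4 (AddU)
[13] I4 read-ops | issue I5 (MulU)
[14] I5 read-ops | issue I6 (IntU)
[15] I4 finished on AddU | I6 read-ops
[16] I4→R0 | I6 finished on IntU
[17] I5 finished on MulU | I6→R3
[18] I5→R2
[19] issue I7 (MulU)
[20] I7 read-ops
[23] I7 finished on MulU
[24] I7→R0

cycle = 24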